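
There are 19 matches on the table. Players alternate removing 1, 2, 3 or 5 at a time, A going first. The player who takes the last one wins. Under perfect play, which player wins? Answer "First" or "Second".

First

W/L table (W = player to move can force a win):
i:   0  1  2  3  4  5  6  7  8  9 10 11 12 13 14 15 16 17 18 19
     L  W  W  W  L  W  W  W  L  W  W  W  L  W  W  W  L  W  W  W
Position 19 is W, so the first player wins.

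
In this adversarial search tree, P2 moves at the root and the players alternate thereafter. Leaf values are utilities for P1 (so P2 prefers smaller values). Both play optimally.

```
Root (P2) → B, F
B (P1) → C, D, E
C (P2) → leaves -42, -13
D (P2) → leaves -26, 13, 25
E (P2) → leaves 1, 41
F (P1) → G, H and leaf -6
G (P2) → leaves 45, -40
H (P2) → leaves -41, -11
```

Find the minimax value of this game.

C (P2): min(-42, -13) = -42
D (P2): min(-26, 13, 25) = -26
E (P2): min(1, 41) = 1
B (P1): max(-42, -26, 1) = 1
G (P2): min(45, -40) = -40
H (P2): min(-41, -11) = -41
F (P1): max(-40, -41, -6) = -6
Root (P2): min(1, -6) = -6

-6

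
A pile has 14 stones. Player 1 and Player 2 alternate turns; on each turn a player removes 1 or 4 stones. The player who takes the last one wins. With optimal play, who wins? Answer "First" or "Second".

First

Compute winning (W) and losing (L) positions by backward induction:
i:   0  1  2  3  4  5  6  7  8  9 10 11 12 13 14
     L  W  L  W  W  L  W  L  W  W  L  W  L  W  W
Position 14 is W, so the first player wins.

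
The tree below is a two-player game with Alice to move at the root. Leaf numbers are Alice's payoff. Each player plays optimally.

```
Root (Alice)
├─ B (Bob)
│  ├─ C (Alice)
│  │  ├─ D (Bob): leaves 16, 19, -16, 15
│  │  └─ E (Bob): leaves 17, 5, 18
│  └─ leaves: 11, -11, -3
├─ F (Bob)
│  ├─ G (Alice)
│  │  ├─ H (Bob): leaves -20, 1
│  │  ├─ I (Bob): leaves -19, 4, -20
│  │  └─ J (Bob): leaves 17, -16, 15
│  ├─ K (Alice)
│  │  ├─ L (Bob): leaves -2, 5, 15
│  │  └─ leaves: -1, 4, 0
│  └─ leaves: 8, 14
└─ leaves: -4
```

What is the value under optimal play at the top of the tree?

-4

D (Bob): min(16, 19, -16, 15) = -16
E (Bob): min(17, 5, 18) = 5
C (Alice): max(-16, 5) = 5
B (Bob): min(5, 11, -11, -3) = -11
H (Bob): min(-20, 1) = -20
I (Bob): min(-19, 4, -20) = -20
J (Bob): min(17, -16, 15) = -16
G (Alice): max(-20, -20, -16) = -16
L (Bob): min(-2, 5, 15) = -2
K (Alice): max(-2, -1, 4, 0) = 4
F (Bob): min(-16, 4, 8, 14) = -16
Root (Alice): max(-11, -16, -4) = -4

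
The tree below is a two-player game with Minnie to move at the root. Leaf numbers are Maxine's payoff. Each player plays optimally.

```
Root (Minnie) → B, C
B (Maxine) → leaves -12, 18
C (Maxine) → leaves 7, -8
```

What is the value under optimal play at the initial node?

B (Maxine): max(-12, 18) = 18
C (Maxine): max(7, -8) = 7
Root (Minnie): min(18, 7) = 7

7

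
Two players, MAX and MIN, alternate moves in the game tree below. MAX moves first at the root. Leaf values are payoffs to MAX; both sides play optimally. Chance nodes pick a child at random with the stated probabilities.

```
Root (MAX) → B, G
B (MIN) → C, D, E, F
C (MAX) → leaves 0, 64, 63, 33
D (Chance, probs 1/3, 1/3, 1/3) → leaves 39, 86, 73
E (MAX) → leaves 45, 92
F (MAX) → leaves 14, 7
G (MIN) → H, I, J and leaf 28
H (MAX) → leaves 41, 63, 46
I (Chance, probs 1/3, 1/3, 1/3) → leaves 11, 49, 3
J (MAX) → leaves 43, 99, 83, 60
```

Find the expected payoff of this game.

C (MAX): max(0, 64, 63, 33) = 64
D (Chance): 1/3·39 + 1/3·86 + 1/3·73 = 66
E (MAX): max(45, 92) = 92
F (MAX): max(14, 7) = 14
B (MIN): min(64, 66, 92, 14) = 14
H (MAX): max(41, 63, 46) = 63
I (Chance): 1/3·11 + 1/3·49 + 1/3·3 = 21
J (MAX): max(43, 99, 83, 60) = 99
G (MIN): min(63, 21, 99, 28) = 21
Root (MAX): max(14, 21) = 21

21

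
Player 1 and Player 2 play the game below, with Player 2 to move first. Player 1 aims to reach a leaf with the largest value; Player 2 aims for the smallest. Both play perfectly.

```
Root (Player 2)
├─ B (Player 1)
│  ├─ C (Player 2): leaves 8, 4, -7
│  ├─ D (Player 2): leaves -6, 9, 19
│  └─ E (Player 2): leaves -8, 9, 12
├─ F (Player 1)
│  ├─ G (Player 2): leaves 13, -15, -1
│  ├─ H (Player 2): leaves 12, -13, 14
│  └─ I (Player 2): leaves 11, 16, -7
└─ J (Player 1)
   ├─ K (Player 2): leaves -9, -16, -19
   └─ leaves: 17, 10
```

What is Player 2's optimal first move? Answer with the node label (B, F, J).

F

C (Player 2): min(8, 4, -7) = -7
D (Player 2): min(-6, 9, 19) = -6
E (Player 2): min(-8, 9, 12) = -8
B (Player 1): max(-7, -6, -8) = -6
G (Player 2): min(13, -15, -1) = -15
H (Player 2): min(12, -13, 14) = -13
I (Player 2): min(11, 16, -7) = -7
F (Player 1): max(-15, -13, -7) = -7
K (Player 2): min(-9, -16, -19) = -19
J (Player 1): max(-19, 17, 10) = 17
Root (Player 2): min(-6, -7, 17) = -7
Player 2 picks the child with the lowest value: F (value -7).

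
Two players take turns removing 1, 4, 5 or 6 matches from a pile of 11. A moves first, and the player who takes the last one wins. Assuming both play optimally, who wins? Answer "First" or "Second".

Second

i:   0  1  2  3  4  5  6  7  8  9 10 11
     L  W  L  W  W  W  W  W  W  L  W  L
Position 11 is L, so the second player wins.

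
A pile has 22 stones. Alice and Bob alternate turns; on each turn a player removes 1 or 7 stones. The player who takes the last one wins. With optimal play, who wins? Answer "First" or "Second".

Compute winning (W) and losing (L) positions by backward induction:
i:   0  1  2  3  4  5  6  7  8  9 10 11 12 13 14 15 16 17 18 19 20 21 22
     L  W  L  W  L  W  L  W  L  W  L  W  L  W  L  W  L  W  L  W  L  W  L
Position 22 is L, so the second player wins.

Second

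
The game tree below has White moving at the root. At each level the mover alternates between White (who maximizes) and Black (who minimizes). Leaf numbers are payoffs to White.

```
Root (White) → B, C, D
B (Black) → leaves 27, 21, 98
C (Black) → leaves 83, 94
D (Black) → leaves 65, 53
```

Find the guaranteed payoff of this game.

B (Black): min(27, 21, 98) = 21
C (Black): min(83, 94) = 83
D (Black): min(65, 53) = 53
Root (White): max(21, 83, 53) = 83

83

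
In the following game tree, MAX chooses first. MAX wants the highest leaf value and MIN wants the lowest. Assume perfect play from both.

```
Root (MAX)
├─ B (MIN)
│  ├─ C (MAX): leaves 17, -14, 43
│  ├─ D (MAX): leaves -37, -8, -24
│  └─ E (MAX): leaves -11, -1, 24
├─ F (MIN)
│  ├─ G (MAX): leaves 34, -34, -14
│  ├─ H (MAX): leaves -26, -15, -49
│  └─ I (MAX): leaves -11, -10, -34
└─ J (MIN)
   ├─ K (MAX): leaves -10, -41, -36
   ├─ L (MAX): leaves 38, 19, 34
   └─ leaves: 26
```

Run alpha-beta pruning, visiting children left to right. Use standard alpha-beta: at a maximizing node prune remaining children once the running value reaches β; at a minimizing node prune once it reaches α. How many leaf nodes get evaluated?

C [α=-∞,β=+∞]: v=43
D [α=-∞,β=43]: v=-8
E [α=-∞,β=-8]: v=-1 after child 2 ≥ β → β-cutoff, skip 1
B [α=-∞,β=+∞]: v=-8
G [α=-8,β=+∞]: v=34
H [α=-8,β=34]: v=-15
F [α=-8,β=+∞]: v=-15 after child 2 ≤ α → α-cutoff, skip 1
K [α=-8,β=+∞]: v=-10
J [α=-8,β=+∞]: v=-10 after child 1 ≤ α → α-cutoff, skip 2
Root [α=-∞,β=+∞]: v=-8
Leaves evaluated: 17 of 25.

17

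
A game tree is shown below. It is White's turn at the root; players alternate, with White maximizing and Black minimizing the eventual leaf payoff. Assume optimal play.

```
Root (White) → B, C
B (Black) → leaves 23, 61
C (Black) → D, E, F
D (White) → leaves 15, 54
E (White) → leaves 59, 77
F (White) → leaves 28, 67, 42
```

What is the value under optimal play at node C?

54

D: max(15, 54) = 54
E: max(59, 77) = 77
F: max(28, 67, 42) = 67
C: min(54, 77, 67) = 54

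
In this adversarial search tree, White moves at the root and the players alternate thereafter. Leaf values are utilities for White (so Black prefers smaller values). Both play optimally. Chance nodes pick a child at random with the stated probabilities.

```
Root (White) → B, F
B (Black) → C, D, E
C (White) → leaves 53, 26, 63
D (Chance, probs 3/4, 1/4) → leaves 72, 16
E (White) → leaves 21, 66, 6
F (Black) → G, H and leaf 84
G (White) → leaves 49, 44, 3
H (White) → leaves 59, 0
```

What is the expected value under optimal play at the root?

58

C (White): max(53, 26, 63) = 63
D (Chance): 3/4·72 + 1/4·16 = 58
E (White): max(21, 66, 6) = 66
B (Black): min(63, 58, 66) = 58
G (White): max(49, 44, 3) = 49
H (White): max(59, 0) = 59
F (Black): min(49, 59, 84) = 49
Root (White): max(58, 49) = 58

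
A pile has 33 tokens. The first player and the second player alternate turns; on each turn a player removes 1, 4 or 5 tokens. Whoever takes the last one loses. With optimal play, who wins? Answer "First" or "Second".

W/L table (W = player to move can force a win):
i:   0  1  2  3  4  5  6  7  8  9 10 11 12 13 14 15 16 17 18 19 20 21 22 23 24 25 26 27 28 29 30 31 32 33
     W  L  W  L  W  W  W  W  W  L  W  L  W  W  W  W  W  L  W  L  W  W  W  W  W  L  W  L  W  W  W  W  W  L
Position 33 is L, so the second player wins.

Second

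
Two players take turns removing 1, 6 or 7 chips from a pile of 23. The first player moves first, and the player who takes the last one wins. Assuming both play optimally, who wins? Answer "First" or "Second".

Mark each pile size as W (mover wins) or L (mover loses):
i:   0  1  2  3  4  5  6  7  8  9 10 11 12 13 14 15 16 17 18 19 20 21 22 23
     L  W  L  W  L  W  W  W  W  W  W  W  L  W  L  W  L  W  W  W  W  W  W  W
Position 23 is W, so the first player wins.

First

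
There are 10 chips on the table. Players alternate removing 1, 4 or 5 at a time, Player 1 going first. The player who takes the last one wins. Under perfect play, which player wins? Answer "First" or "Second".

Second

i:   0  1  2  3  4  5  6  7  8  9 10
     L  W  L  W  W  W  W  W  L  W  L
Position 10 is L, so the second player wins.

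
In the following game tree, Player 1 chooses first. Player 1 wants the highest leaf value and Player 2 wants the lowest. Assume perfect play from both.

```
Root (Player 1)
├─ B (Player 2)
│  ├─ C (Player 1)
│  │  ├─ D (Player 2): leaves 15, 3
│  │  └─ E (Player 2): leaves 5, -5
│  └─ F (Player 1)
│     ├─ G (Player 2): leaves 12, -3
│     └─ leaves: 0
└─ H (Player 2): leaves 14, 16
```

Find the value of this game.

14

D (Player 2): min(15, 3) = 3
E (Player 2): min(5, -5) = -5
C (Player 1): max(3, -5) = 3
G (Player 2): min(12, -3) = -3
F (Player 1): max(-3, 0) = 0
B (Player 2): min(3, 0) = 0
H (Player 2): min(14, 16) = 14
Root (Player 1): max(0, 14) = 14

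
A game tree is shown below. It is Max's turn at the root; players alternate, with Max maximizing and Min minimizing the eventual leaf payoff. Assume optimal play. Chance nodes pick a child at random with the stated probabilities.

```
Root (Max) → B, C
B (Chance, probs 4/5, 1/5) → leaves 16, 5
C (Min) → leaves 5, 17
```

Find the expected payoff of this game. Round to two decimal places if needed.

13.8

B (Chance): 4/5·16 + 1/5·5 = 13.8
C (Min): min(5, 17) = 5
Root (Max): max(13.8, 5) = 13.8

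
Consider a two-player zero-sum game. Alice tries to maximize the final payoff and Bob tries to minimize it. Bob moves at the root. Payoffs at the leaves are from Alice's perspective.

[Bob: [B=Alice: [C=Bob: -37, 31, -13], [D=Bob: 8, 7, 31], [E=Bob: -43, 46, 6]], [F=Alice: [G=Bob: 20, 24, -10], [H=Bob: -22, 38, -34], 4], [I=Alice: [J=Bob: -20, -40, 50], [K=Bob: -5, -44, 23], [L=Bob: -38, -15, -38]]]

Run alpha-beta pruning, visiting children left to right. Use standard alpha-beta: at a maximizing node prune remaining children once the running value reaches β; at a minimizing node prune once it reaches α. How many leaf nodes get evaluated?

20

C [α=-∞,β=+∞]: v=-37
D [α=-37,β=+∞]: v=7
E [α=7,β=+∞]: v=-43 after child 1 ≤ α → α-cutoff, skip 2
B [α=-∞,β=+∞]: v=7
G [α=-∞,β=7]: v=-10
H [α=-10,β=7]: v=-22 after child 1 ≤ α → α-cutoff, skip 2
F [α=-∞,β=7]: v=4
J [α=-∞,β=4]: v=-40
K [α=-40,β=4]: v=-44 after child 2 ≤ α → α-cutoff, skip 1
L [α=-40,β=4]: v=-38
I [α=-∞,β=4]: v=-38
Root [α=-∞,β=+∞]: v=-38
Leaves evaluated: 20 of 25.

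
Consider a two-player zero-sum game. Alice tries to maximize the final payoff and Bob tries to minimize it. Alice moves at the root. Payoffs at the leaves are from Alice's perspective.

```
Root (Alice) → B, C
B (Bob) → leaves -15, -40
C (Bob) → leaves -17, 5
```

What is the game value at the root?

B (Bob): min(-15, -40) = -40
C (Bob): min(-17, 5) = -17
Root (Alice): max(-40, -17) = -17

-17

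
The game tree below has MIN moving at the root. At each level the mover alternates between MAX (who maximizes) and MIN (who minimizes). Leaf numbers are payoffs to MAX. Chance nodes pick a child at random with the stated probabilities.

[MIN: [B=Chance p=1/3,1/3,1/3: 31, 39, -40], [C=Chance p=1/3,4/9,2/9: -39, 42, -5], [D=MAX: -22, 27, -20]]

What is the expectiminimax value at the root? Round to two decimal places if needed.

B (Chance): 1/3·31 + 1/3·39 + 1/3·-40 = 10
C (Chance): 1/3·-39 + 4/9·42 + 2/9·-5 = 4.56
D (MAX): max(-22, 27, -20) = 27
Root (MIN): min(10, 4.56, 27) = 4.56

4.56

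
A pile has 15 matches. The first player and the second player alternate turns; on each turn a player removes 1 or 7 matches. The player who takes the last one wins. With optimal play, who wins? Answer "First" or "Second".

W/L table (W = player to move can force a win):
i:   0  1  2  3  4  5  6  7  8  9 10 11 12 13 14 15
     L  W  L  W  L  W  L  W  L  W  L  W  L  W  L  W
Position 15 is W, so the first player wins.

First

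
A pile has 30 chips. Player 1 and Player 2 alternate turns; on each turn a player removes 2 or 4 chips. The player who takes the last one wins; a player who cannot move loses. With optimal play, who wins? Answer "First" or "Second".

Second

i:   0  1  2  3  4  5  6  7  8  9 10 11 12 13 14 15 16 17 18 19 20 21 22 23 24 25 26 27 28 29 30
     L  L  W  W  W  W  L  L  W  W  W  W  L  L  W  W  W  W  L  L  W  W  W  W  L  L  W  W  W  W  L
Position 30 is L, so the second player wins.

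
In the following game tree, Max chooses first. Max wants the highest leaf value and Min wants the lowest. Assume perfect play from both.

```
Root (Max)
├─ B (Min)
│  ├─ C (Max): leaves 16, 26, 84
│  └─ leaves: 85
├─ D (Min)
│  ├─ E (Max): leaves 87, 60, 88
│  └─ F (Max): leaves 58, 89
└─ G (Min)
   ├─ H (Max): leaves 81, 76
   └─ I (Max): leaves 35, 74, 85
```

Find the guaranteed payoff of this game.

88

C (Max): max(16, 26, 84) = 84
B (Min): min(84, 85) = 84
E (Max): max(87, 60, 88) = 88
F (Max): max(58, 89) = 89
D (Min): min(88, 89) = 88
H (Max): max(81, 76) = 81
I (Max): max(35, 74, 85) = 85
G (Min): min(81, 85) = 81
Root (Max): max(84, 88, 81) = 88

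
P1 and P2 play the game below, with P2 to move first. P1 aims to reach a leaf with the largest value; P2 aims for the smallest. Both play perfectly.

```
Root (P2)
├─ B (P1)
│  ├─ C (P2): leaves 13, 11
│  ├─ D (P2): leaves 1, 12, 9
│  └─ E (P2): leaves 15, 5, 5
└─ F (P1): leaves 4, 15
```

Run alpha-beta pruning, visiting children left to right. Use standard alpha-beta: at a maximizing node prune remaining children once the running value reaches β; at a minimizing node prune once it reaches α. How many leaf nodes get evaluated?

7

C [α=-∞,β=+∞]: v=11
D [α=11,β=+∞]: v=1 after child 1 ≤ α → α-cutoff, skip 2
E [α=11,β=+∞]: v=5 after child 2 ≤ α → α-cutoff, skip 1
B [α=-∞,β=+∞]: v=11
F [α=-∞,β=11]: v=15
Root [α=-∞,β=+∞]: v=11
Leaves evaluated: 7 of 10.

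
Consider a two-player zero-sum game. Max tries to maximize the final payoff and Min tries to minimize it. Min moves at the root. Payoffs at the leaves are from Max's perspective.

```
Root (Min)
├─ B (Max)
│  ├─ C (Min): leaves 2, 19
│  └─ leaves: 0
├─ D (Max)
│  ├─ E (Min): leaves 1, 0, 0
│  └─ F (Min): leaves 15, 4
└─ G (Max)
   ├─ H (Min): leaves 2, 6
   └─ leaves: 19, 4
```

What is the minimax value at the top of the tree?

C (Min): min(2, 19) = 2
B (Max): max(2, 0) = 2
E (Min): min(1, 0, 0) = 0
F (Min): min(15, 4) = 4
D (Max): max(0, 4) = 4
H (Min): min(2, 6) = 2
G (Max): max(2, 19, 4) = 19
Root (Min): min(2, 4, 19) = 2

2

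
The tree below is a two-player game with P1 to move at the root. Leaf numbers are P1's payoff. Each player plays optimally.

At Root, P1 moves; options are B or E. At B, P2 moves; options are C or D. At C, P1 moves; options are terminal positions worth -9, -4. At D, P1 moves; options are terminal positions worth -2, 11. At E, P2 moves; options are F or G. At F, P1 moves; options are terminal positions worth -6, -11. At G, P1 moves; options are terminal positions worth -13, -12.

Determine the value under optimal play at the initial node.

C (P1): max(-9, -4) = -4
D (P1): max(-2, 11) = 11
B (P2): min(-4, 11) = -4
F (P1): max(-6, -11) = -6
G (P1): max(-13, -12) = -12
E (P2): min(-6, -12) = -12
Root (P1): max(-4, -12) = -4

-4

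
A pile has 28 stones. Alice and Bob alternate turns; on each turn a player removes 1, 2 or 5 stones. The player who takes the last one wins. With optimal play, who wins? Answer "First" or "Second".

W/L table (W = player to move can force a win):
i:   0  1  2  3  4  5  6  7  8  9 10 11 12 13 14 15 16 17 18 19 20 21 22 23 24 25 26 27 28
     L  W  W  L  W  W  L  W  W  L  W  W  L  W  W  L  W  W  L  W  W  L  W  W  L  W  W  L  W
Position 28 is W, so the first player wins.

First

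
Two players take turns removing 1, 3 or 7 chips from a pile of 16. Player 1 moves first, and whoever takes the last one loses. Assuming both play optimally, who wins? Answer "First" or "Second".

First

i:   0  1  2  3  4  5  6  7  8  9 10 11 12 13 14 15 16
     W  L  W  L  W  L  W  L  W  L  W  L  W  L  W  L  W
Position 16 is W, so the first player wins.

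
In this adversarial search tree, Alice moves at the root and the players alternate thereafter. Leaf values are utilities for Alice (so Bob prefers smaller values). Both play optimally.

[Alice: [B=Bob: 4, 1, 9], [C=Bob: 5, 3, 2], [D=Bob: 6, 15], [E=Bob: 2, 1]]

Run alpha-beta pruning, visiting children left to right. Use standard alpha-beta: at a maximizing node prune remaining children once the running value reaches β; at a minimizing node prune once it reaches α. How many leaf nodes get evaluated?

9

B [α=-∞,β=+∞]: v=1
C [α=1,β=+∞]: v=2
D [α=2,β=+∞]: v=6
E [α=6,β=+∞]: v=2 after child 1 ≤ α → α-cutoff, skip 1
Root [α=-∞,β=+∞]: v=6
Leaves evaluated: 9 of 10.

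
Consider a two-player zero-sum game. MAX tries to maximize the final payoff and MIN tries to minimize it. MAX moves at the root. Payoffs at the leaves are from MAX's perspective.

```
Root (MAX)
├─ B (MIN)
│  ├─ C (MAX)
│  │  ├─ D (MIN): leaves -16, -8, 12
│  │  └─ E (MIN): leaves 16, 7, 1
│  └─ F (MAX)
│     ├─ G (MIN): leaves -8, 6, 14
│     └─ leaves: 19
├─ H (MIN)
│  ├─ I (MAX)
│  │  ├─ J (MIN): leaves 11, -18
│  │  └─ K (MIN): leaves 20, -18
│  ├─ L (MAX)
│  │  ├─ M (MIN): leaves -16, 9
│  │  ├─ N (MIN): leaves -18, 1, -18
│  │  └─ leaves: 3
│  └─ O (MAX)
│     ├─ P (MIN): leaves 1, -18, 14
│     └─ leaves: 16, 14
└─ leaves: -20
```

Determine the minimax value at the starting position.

1

D (MIN): min(-16, -8, 12) = -16
E (MIN): min(16, 7, 1) = 1
C (MAX): max(-16, 1) = 1
G (MIN): min(-8, 6, 14) = -8
F (MAX): max(-8, 19) = 19
B (MIN): min(1, 19) = 1
J (MIN): min(11, -18) = -18
K (MIN): min(20, -18) = -18
I (MAX): max(-18, -18) = -18
M (MIN): min(-16, 9) = -16
N (MIN): min(-18, 1, -18) = -18
L (MAX): max(-16, -18, 3) = 3
P (MIN): min(1, -18, 14) = -18
O (MAX): max(-18, 16, 14) = 16
H (MIN): min(-18, 3, 16) = -18
Root (MAX): max(1, -18, -20) = 1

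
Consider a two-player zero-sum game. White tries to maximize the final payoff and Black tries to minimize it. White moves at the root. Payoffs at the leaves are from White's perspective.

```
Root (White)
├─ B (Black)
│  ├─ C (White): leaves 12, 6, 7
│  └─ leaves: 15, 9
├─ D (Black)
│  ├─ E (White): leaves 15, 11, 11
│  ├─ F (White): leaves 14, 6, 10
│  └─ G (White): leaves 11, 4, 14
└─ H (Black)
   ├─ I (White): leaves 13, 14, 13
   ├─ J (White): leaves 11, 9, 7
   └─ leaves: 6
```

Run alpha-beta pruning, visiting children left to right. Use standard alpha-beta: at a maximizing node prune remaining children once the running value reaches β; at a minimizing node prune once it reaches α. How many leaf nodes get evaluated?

17

C [α=-∞,β=+∞]: v=12
B [α=-∞,β=+∞]: v=9
E [α=9,β=+∞]: v=15
F [α=9,β=15]: v=14
G [α=9,β=14]: v=14
D [α=9,β=+∞]: v=14
I [α=14,β=+∞]: v=14
H [α=14,β=+∞]: v=14 after child 1 ≤ α → α-cutoff, skip 2
Root [α=-∞,β=+∞]: v=14
Leaves evaluated: 17 of 21.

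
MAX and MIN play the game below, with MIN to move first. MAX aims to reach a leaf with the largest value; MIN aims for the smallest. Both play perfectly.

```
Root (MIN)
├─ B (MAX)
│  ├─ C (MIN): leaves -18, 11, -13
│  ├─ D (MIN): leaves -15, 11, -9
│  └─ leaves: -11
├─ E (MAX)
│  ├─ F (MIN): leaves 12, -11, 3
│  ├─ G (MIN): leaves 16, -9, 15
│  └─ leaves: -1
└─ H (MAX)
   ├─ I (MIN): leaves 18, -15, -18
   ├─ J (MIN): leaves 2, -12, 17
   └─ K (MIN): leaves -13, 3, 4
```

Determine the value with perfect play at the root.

-12

C (MIN): min(-18, 11, -13) = -18
D (MIN): min(-15, 11, -9) = -15
B (MAX): max(-18, -15, -11) = -11
F (MIN): min(12, -11, 3) = -11
G (MIN): min(16, -9, 15) = -9
E (MAX): max(-11, -9, -1) = -1
I (MIN): min(18, -15, -18) = -18
J (MIN): min(2, -12, 17) = -12
K (MIN): min(-13, 3, 4) = -13
H (MAX): max(-18, -12, -13) = -12
Root (MIN): min(-11, -1, -12) = -12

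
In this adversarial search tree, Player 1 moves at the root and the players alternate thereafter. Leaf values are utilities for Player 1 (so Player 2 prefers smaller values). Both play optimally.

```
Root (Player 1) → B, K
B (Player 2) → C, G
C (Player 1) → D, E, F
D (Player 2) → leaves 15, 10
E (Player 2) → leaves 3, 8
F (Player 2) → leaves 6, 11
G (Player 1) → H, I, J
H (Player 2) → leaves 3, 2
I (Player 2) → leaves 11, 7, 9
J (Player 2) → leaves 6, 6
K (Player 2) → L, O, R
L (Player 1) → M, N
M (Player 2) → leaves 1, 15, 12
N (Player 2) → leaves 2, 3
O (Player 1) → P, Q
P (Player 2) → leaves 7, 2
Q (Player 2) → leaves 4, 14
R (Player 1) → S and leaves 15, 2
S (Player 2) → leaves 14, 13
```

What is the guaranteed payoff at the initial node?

D (Player 2): min(15, 10) = 10
E (Player 2): min(3, 8) = 3
F (Player 2): min(6, 11) = 6
C (Player 1): max(10, 3, 6) = 10
H (Player 2): min(3, 2) = 2
I (Player 2): min(11, 7, 9) = 7
J (Player 2): min(6, 6) = 6
G (Player 1): max(2, 7, 6) = 7
B (Player 2): min(10, 7) = 7
M (Player 2): min(1, 15, 12) = 1
N (Player 2): min(2, 3) = 2
L (Player 1): max(1, 2) = 2
P (Player 2): min(7, 2) = 2
Q (Player 2): min(4, 14) = 4
O (Player 1): max(2, 4) = 4
S (Player 2): min(14, 13) = 13
R (Player 1): max(13, 15, 2) = 15
K (Player 2): min(2, 4, 15) = 2
Root (Player 1): max(7, 2) = 7

7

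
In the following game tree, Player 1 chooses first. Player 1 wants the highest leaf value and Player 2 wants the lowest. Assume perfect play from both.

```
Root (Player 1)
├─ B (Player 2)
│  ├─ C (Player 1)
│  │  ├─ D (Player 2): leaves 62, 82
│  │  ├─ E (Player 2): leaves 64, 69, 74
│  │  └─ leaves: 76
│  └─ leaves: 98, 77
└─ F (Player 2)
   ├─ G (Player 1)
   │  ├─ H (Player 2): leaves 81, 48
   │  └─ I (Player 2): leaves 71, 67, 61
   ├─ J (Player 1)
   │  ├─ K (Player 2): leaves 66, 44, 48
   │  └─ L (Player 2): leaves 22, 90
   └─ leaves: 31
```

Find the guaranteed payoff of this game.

D (Player 2): min(62, 82) = 62
E (Player 2): min(64, 69, 74) = 64
C (Player 1): max(62, 64, 76) = 76
B (Player 2): min(76, 98, 77) = 76
H (Player 2): min(81, 48) = 48
I (Player 2): min(71, 67, 61) = 61
G (Player 1): max(48, 61) = 61
K (Player 2): min(66, 44, 48) = 44
L (Player 2): min(22, 90) = 22
J (Player 1): max(44, 22) = 44
F (Player 2): min(61, 44, 31) = 31
Root (Player 1): max(76, 31) = 76

76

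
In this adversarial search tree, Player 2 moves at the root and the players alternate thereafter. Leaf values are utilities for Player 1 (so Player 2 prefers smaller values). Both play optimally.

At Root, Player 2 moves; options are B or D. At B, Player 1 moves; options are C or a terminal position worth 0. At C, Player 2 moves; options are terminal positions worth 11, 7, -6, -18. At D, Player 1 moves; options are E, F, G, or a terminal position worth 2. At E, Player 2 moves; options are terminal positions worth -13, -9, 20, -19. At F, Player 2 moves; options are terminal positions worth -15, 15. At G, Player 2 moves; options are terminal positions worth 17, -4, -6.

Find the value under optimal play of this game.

C (Player 2): min(11, 7, -6, -18) = -18
B (Player 1): max(-18, 0) = 0
E (Player 2): min(-13, -9, 20, -19) = -19
F (Player 2): min(-15, 15) = -15
G (Player 2): min(17, -4, -6) = -6
D (Player 1): max(-19, -15, -6, 2) = 2
Root (Player 2): min(0, 2) = 0

0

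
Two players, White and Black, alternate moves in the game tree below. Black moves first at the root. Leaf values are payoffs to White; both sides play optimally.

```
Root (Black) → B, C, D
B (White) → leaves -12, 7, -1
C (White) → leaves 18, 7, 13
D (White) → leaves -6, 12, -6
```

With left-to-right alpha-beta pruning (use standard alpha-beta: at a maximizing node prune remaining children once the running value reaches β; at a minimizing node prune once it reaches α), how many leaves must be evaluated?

B [α=-∞,β=+∞]: v=7
C [α=-∞,β=7]: v=18 after child 1 ≥ β → β-cutoff, skip 2
D [α=-∞,β=7]: v=12 after child 2 ≥ β → β-cutoff, skip 1
Root [α=-∞,β=+∞]: v=7
Leaves evaluated: 6 of 9.

6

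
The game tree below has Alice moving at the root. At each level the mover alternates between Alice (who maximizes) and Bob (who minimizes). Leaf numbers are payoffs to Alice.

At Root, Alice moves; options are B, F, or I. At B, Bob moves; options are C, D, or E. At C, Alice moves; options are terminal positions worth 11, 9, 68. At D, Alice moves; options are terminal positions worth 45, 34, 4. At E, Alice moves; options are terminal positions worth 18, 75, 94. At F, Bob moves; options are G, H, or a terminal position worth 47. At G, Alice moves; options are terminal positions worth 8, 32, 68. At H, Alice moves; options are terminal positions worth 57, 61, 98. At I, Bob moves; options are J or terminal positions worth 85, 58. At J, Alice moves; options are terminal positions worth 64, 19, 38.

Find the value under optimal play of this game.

58

C (Alice): max(11, 9, 68) = 68
D (Alice): max(45, 34, 4) = 45
E (Alice): max(18, 75, 94) = 94
B (Bob): min(68, 45, 94) = 45
G (Alice): max(8, 32, 68) = 68
H (Alice): max(57, 61, 98) = 98
F (Bob): min(68, 98, 47) = 47
J (Alice): max(64, 19, 38) = 64
I (Bob): min(64, 85, 58) = 58
Root (Alice): max(45, 47, 58) = 58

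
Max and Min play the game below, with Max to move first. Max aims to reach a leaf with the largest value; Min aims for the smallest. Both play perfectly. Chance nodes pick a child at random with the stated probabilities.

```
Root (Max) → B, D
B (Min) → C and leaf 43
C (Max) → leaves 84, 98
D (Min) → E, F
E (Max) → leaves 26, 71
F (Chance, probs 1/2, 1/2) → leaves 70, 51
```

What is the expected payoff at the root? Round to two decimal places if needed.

60.5

C (Max): max(84, 98) = 98
B (Min): min(98, 43) = 43
E (Max): max(26, 71) = 71
F (Chance): 1/2·70 + 1/2·51 = 60.5
D (Min): min(71, 60.5) = 60.5
Root (Max): max(43, 60.5) = 60.5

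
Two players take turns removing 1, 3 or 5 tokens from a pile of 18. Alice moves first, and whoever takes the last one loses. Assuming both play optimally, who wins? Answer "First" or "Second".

Positions where the player to move wins (W) vs loses (L):
i:   0  1  2  3  4  5  6  7  8  9 10 11 12 13 14 15 16 17 18
     W  L  W  L  W  L  W  L  W  L  W  L  W  L  W  L  W  L  W
Position 18 is W, so the first player wins.

First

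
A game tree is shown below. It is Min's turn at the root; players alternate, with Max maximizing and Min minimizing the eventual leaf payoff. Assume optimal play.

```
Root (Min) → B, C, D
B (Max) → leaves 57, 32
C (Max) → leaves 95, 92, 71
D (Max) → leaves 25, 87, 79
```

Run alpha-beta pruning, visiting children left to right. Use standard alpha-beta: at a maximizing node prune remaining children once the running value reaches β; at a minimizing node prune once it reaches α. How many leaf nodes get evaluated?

5

B [α=-∞,β=+∞]: v=57
C [α=-∞,β=57]: v=95 after child 1 ≥ β → β-cutoff, skip 2
D [α=-∞,β=57]: v=87 after child 2 ≥ β → β-cutoff, skip 1
Root [α=-∞,β=+∞]: v=57
Leaves evaluated: 5 of 8.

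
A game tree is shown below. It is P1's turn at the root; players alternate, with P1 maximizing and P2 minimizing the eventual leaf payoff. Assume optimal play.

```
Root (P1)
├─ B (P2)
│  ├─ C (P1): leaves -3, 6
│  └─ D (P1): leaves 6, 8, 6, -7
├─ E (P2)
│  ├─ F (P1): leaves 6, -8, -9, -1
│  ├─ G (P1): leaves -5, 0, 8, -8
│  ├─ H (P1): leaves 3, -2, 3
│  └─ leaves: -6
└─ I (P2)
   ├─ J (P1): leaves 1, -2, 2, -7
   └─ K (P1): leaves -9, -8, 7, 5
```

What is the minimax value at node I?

2

J: max(1, -2, 2, -7) = 2
K: max(-9, -8, 7, 5) = 7
I: min(2, 7) = 2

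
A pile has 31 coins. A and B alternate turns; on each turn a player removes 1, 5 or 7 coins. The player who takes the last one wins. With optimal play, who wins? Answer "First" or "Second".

First

i:   0  1  2  3  4  5  6  7  8  9 10 11 12 13 14 15 16 17 18 19 20 21 22 23 24 25 26 27 28 29 30 31
     L  W  L  W  L  W  L  W  L  W  L  W  L  W  L  W  L  W  L  W  L  W  L  W  L  W  L  W  L  W  L  W
Position 31 is W, so the first player wins.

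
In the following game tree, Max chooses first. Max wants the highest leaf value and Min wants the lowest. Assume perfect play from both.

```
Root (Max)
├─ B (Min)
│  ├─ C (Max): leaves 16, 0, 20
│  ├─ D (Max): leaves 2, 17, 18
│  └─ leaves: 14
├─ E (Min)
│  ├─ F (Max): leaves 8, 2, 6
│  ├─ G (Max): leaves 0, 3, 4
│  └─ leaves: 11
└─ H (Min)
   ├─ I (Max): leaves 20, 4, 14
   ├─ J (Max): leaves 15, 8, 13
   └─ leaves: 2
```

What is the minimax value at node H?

2

I: max(20, 4, 14) = 20
J: max(15, 8, 13) = 15
H: min(20, 15, 2) = 2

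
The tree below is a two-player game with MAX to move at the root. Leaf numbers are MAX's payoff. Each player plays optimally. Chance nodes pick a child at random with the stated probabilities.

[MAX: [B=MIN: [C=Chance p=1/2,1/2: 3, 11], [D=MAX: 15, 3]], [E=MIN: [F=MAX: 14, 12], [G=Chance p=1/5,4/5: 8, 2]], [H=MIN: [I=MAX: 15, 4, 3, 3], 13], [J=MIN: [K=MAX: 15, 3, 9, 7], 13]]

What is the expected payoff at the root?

13

C (Chance): 1/2·3 + 1/2·11 = 7
D (MAX): max(15, 3) = 15
B (MIN): min(7, 15) = 7
F (MAX): max(14, 12) = 14
G (Chance): 1/5·8 + 4/5·2 = 3.2
E (MIN): min(14, 3.2) = 3.2
I (MAX): max(15, 4, 3, 3) = 15
H (MIN): min(15, 13) = 13
K (MAX): max(15, 3, 9, 7) = 15
J (MIN): min(15, 13) = 13
Root (MAX): max(7, 3.2, 13, 13) = 13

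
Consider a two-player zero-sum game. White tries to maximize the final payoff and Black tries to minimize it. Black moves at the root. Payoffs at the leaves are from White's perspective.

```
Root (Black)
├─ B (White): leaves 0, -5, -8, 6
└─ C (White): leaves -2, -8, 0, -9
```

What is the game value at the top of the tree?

B (White): max(0, -5, -8, 6) = 6
C (White): max(-2, -8, 0, -9) = 0
Root (Black): min(6, 0) = 0

0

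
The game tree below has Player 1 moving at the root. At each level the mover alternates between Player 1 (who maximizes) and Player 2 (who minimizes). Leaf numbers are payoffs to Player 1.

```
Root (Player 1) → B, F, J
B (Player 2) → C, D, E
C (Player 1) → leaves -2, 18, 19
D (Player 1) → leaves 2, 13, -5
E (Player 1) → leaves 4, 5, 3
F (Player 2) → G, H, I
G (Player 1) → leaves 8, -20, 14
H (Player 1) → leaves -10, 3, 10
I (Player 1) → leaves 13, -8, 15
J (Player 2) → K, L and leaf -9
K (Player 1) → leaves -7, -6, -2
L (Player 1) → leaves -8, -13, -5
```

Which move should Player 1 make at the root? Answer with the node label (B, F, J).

C (Player 1): max(-2, 18, 19) = 19
D (Player 1): max(2, 13, -5) = 13
E (Player 1): max(4, 5, 3) = 5
B (Player 2): min(19, 13, 5) = 5
G (Player 1): max(8, -20, 14) = 14
H (Player 1): max(-10, 3, 10) = 10
I (Player 1): max(13, -8, 15) = 15
F (Player 2): min(14, 10, 15) = 10
K (Player 1): max(-7, -6, -2) = -2
L (Player 1): max(-8, -13, -5) = -5
J (Player 2): min(-2, -5, -9) = -9
Root (Player 1): max(5, 10, -9) = 10
Player 1 picks the child with the highest value: F (value 10).

F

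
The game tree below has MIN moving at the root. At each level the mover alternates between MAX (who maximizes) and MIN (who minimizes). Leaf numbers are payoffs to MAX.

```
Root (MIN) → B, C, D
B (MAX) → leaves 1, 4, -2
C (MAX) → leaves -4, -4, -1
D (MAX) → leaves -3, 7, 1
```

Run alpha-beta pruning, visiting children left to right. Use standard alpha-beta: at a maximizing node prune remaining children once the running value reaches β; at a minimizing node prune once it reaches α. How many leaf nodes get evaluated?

8

B [α=-∞,β=+∞]: v=4
C [α=-∞,β=4]: v=-1
D [α=-∞,β=-1]: v=7 after child 2 ≥ β → β-cutoff, skip 1
Root [α=-∞,β=+∞]: v=-1
Leaves evaluated: 8 of 9.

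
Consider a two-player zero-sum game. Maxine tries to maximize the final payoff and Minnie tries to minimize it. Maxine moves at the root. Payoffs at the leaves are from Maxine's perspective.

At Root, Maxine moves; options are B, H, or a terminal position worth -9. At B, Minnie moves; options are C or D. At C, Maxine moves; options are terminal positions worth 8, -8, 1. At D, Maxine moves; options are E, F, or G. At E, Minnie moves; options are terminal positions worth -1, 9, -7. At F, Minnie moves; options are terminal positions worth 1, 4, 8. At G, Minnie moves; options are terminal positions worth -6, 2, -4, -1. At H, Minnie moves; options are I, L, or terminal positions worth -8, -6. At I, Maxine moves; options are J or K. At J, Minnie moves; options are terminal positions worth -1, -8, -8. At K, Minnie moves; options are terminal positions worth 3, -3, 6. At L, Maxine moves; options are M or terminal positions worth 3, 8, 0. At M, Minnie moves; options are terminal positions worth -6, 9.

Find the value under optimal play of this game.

C (Maxine): max(8, -8, 1) = 8
E (Minnie): min(-1, 9, -7) = -7
F (Minnie): min(1, 4, 8) = 1
G (Minnie): min(-6, 2, -4, -1) = -6
D (Maxine): max(-7, 1, -6) = 1
B (Minnie): min(8, 1) = 1
J (Minnie): min(-1, -8, -8) = -8
K (Minnie): min(3, -3, 6) = -3
I (Maxine): max(-8, -3) = -3
M (Minnie): min(-6, 9) = -6
L (Maxine): max(-6, 3, 8, 0) = 8
H (Minnie): min(-3, 8, -8, -6) = -8
Root (Maxine): max(1, -8, -9) = 1

1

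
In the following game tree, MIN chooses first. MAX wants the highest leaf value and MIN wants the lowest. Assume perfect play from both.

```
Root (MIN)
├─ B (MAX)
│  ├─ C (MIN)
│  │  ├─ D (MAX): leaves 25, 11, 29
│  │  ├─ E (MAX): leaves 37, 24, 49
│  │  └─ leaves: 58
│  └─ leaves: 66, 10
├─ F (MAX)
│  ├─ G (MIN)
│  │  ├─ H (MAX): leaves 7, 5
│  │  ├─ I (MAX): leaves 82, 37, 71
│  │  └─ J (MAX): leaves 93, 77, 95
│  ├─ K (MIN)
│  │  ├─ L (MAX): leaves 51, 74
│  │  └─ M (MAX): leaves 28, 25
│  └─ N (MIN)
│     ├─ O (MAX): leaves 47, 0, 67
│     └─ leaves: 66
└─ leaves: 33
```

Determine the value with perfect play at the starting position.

D (MAX): max(25, 11, 29) = 29
E (MAX): max(37, 24, 49) = 49
C (MIN): min(29, 49, 58) = 29
B (MAX): max(29, 66, 10) = 66
H (MAX): max(7, 5) = 7
I (MAX): max(82, 37, 71) = 82
J (MAX): max(93, 77, 95) = 95
G (MIN): min(7, 82, 95) = 7
L (MAX): max(51, 74) = 74
M (MAX): max(28, 25) = 28
K (MIN): min(74, 28) = 28
O (MAX): max(47, 0, 67) = 67
N (MIN): min(67, 66) = 66
F (MAX): max(7, 28, 66) = 66
Root (MIN): min(66, 66, 33) = 33

33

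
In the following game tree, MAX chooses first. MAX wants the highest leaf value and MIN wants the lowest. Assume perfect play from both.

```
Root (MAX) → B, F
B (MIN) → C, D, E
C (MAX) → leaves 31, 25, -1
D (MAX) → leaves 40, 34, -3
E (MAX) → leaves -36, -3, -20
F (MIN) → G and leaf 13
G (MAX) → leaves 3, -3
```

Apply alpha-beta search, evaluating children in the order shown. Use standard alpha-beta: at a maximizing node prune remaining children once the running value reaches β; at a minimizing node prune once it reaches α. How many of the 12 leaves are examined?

10

C [α=-∞,β=+∞]: v=31
D [α=-∞,β=31]: v=40 after child 1 ≥ β → β-cutoff, skip 2
E [α=-∞,β=31]: v=-3
B [α=-∞,β=+∞]: v=-3
G [α=-3,β=+∞]: v=3
F [α=-3,β=+∞]: v=3
Root [α=-∞,β=+∞]: v=3
Leaves evaluated: 10 of 12.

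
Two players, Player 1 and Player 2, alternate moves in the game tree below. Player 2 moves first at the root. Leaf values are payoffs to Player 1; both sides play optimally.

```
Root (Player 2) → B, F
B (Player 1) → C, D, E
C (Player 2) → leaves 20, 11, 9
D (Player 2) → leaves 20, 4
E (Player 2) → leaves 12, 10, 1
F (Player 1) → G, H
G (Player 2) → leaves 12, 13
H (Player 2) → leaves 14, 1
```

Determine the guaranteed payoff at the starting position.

C (Player 2): min(20, 11, 9) = 9
D (Player 2): min(20, 4) = 4
E (Player 2): min(12, 10, 1) = 1
B (Player 1): max(9, 4, 1) = 9
G (Player 2): min(12, 13) = 12
H (Player 2): min(14, 1) = 1
F (Player 1): max(12, 1) = 12
Root (Player 2): min(9, 12) = 9

9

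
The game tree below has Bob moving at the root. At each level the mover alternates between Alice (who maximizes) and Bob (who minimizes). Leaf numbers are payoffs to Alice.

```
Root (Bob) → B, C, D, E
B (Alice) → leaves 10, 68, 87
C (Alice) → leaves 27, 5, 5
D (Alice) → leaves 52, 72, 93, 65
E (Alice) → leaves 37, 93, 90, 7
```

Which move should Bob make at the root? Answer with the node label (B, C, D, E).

C

B (Alice): max(10, 68, 87) = 87
C (Alice): max(27, 5, 5) = 27
D (Alice): max(52, 72, 93, 65) = 93
E (Alice): max(37, 93, 90, 7) = 93
Root (Bob): min(87, 27, 93, 93) = 27
Bob picks the child with the lowest value: C (value 27).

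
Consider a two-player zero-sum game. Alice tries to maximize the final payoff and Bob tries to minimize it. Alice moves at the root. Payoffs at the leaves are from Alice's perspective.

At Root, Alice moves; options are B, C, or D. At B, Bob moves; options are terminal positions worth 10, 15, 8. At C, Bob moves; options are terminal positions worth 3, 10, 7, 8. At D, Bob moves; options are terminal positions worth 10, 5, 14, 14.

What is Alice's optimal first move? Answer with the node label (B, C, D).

B (Bob): min(10, 15, 8) = 8
C (Bob): min(3, 10, 7, 8) = 3
D (Bob): min(10, 5, 14, 14) = 5
Root (Alice): max(8, 3, 5) = 8
Alice picks the child with the highest value: B (value 8).

B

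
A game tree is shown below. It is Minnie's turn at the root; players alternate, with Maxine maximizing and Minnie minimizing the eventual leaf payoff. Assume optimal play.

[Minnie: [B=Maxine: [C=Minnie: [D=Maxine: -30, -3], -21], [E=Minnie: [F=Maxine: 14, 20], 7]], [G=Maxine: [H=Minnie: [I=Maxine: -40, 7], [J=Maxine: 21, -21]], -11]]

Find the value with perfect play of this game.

7

D (Maxine): max(-30, -3) = -3
C (Minnie): min(-3, -21) = -21
F (Maxine): max(14, 20) = 20
E (Minnie): min(20, 7) = 7
B (Maxine): max(-21, 7) = 7
I (Maxine): max(-40, 7) = 7
J (Maxine): max(21, -21) = 21
H (Minnie): min(7, 21) = 7
G (Maxine): max(7, -11) = 7
Root (Minnie): min(7, 7) = 7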